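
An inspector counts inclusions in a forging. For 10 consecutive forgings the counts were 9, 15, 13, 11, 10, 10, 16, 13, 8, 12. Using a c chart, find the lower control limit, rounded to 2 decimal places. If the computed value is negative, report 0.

1.44

c̄ = (9 + 15 + 13 + 11 + 10 + 10 + 16 + 13 + 8 + 12) / 10 = 117 / 10 = 11.7000
LCL = c̄ − 3√c̄ = 11.7000 − 3 × 3.4205 = 1.4384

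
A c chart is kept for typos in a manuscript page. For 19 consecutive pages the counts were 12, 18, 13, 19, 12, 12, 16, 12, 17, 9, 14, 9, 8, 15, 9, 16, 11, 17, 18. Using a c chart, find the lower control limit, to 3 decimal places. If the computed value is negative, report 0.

c̄ = (12 + 18 + 13 + 19 + 12 + 12 + 16 + 12 + 17 + 9 + 14 + 9 + 8 + 15 + 9 + 16 + 11 + 17 + 18) / 19 = 257 / 19 = 13.5263
LCL = c̄ − 3√c̄ = 13.5263 − 3 × 3.6778 = 2.4929

2.493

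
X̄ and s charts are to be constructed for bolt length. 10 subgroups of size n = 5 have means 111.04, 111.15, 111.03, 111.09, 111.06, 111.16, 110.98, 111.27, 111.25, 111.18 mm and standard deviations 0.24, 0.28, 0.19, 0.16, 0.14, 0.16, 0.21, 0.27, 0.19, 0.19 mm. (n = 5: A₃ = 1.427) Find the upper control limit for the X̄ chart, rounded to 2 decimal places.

X̄̄ = (111.04 + 111.15 + 111.03 + 111.09 + 111.06 + 111.16 + 110.98 + 111.27 + 111.25 + 111.18) / 10 = 111.1210
s̄ = (0.24 + 0.28 + 0.19 + 0.16 + 0.14 + 0.16 + 0.21 + 0.27 + 0.19 + 0.19) / 10 = 0.2030
UCL = X̄̄ + A₃·s̄ = 111.1210 + 1.427 × 0.2030 = 111.4107

111.41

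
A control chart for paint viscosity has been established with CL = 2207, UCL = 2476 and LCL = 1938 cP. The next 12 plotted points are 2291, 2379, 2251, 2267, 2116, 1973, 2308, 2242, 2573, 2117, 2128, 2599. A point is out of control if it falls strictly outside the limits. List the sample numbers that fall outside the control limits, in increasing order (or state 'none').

9, 12

Compare each point to [1938, 2476]: sample 9 = 2573 > UCL; sample 12 = 2599 > UCL.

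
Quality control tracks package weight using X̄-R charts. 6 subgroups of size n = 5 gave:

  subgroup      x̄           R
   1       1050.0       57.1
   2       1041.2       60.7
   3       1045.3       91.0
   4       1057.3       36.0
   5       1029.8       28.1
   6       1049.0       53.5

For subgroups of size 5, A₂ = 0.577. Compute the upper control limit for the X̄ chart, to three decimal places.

X̄̄ = (1050.0 + 1041.2 + 1045.3 + 1057.3 + 1029.8 + 1049.0) / 6 = 6272.6000 / 6 = 1045.4333
R̄ = (57.1 + 60.7 + 91.0 + 36.0 + 28.1 + 53.5) / 6 = 326.4000 / 6 = 54.4000
UCL = X̄̄ + A₂·R̄ = 1045.4333 + 0.577 × 54.4000 = 1076.8221

1076.822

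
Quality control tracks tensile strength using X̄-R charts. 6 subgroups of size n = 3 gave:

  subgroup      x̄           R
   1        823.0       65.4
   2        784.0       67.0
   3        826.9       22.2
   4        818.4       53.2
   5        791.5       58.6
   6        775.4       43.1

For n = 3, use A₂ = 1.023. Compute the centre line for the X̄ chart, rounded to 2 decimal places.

X̄̄ = (823.0 + 784.0 + 826.9 + 818.4 + 791.5 + 775.4) / 6 = 4819.2000 / 6 = 803.2000
CL = X̄̄ = 803.2000

803.20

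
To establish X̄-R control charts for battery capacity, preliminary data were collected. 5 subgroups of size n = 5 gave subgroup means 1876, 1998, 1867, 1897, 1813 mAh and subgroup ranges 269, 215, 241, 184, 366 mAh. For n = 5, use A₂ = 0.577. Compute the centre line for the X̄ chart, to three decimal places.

1890.200

X̄̄ = (1876 + 1998 + 1867 + 1897 + 1813) / 5 = 9451.0000 / 5 = 1890.2000
CL = X̄̄ = 1890.2000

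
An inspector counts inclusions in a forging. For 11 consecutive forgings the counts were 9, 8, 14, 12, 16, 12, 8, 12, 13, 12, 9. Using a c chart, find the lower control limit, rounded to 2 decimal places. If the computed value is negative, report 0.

1.25

c̄ = (9 + 8 + 14 + 12 + 16 + 12 + 8 + 12 + 13 + 12 + 9) / 11 = 125 / 11 = 11.3636
LCL = c̄ − 3√c̄ = 11.3636 − 3 × 3.3710 = 1.2506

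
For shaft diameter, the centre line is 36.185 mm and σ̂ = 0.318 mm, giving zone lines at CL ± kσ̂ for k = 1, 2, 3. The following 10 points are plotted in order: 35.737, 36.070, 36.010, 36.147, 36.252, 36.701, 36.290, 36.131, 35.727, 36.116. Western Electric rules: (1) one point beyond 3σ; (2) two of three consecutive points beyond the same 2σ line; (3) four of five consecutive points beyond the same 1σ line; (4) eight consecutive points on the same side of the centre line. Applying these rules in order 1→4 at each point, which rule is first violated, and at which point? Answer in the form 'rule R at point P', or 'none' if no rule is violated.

Zone of each point (C = within 1σ̂, B = 1σ̂–2σ̂, A = 2σ̂–3σ̂, * = beyond 3σ̂; sign = side of CL): 1:-B, 2:-C, 3:-C, 4:-C, 5:+C, 6:+B, 7:+C, 8:-C, 9:-B, 10:-C
No rule fires across all 10 points.

none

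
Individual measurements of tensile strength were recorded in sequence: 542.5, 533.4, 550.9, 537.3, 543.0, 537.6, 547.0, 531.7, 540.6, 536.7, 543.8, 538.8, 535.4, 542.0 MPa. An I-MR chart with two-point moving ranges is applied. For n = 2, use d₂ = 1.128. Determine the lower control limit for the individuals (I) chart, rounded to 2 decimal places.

517.36

X̄ = (542.5 + 533.4 + 550.9 + 537.3 + 543.0 + 537.6 + 547.0 + 531.7 + 540.6 + 536.7 + 543.8 + 538.8 + 535.4 + 542.0) / 14 = 540.0500
Moving ranges: 9.1, 17.5, 13.6, 5.7, 5.4, 9.4, 15.3, 8.9, 3.9, 7.1, 5.0, 3.4, 6.6; M̄R̄ = 110.9000 / 13 = 8.5308
LCL = X̄ − 3·M̄R̄/d₂ = 540.0500 − 3 × 8.5308 / 1.128 = 517.3618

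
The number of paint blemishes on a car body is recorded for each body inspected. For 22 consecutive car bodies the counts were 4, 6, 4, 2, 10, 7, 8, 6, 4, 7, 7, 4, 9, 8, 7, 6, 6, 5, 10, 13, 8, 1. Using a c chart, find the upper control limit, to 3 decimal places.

14.076

c̄ = (4 + 6 + 4 + 2 + 10 + 7 + 8 + 6 + 4 + 7 + 7 + 4 + 9 + 8 + 7 + 6 + 6 + 5 + 10 + 13 + 8 + 1) / 22 = 142 / 22 = 6.4545
UCL = c̄ + 3√c̄ = 6.4545 + 3 × √6.4545 = 6.4545 + 3 × 2.5406 = 14.0763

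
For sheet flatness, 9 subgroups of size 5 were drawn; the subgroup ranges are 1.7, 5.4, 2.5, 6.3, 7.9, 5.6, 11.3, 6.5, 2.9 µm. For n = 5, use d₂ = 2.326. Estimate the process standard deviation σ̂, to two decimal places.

R̄ = (1.7 + 5.4 + 2.5 + 6.3 + 7.9 + 5.6 + 11.3 + 6.5 + 2.9) / 9 = 5.5667
σ̂ = R̄ / d₂ = 5.5667 / 2.326 = 2.3932

2.39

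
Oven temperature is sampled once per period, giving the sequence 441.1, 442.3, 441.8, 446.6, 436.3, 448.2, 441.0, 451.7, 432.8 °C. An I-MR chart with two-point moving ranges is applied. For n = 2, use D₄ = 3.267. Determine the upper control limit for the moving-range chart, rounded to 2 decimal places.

Moving ranges: 1.2, 0.5, 4.8, 10.3, 11.9, 7.2, 10.7, 18.9; M̄R̄ = 65.5000 / 8 = 8.1875
UCL_MR = D₄·M̄R̄ = 3.267 × 8.1875 = 26.7486

26.75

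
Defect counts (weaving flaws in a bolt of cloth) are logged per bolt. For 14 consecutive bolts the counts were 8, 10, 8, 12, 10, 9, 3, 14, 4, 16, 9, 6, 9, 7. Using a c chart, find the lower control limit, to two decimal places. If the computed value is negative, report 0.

c̄ = (8 + 10 + 8 + 12 + 10 + 9 + 3 + 14 + 4 + 16 + 9 + 6 + 9 + 7) / 14 = 125 / 14 = 8.9286
LCL = c̄ − 3√c̄ = 8.9286 − 3 × 2.9881 = -0.0356 → 0 (cannot be negative)

0.00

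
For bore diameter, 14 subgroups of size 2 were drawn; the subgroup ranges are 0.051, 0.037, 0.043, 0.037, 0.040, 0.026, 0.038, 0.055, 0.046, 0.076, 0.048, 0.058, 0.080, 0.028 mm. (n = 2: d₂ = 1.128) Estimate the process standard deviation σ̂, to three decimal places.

0.042

R̄ = (0.051 + 0.037 + 0.043 + 0.037 + 0.040 + 0.026 + 0.038 + 0.055 + 0.046 + 0.076 + 0.048 + 0.058 + 0.080 + 0.028) / 14 = 0.0474
σ̂ = R̄ / d₂ = 0.0474 / 1.128 = 0.0420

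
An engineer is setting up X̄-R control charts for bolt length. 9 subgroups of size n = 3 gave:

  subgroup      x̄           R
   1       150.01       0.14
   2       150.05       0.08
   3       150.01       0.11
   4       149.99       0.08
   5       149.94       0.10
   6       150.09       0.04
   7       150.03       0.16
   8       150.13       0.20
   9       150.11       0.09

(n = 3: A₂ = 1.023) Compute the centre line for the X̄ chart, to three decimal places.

X̄̄ = (150.01 + 150.05 + 150.01 + 149.99 + 149.94 + 150.09 + 150.03 + 150.13 + 150.11) / 9 = 1350.3600 / 9 = 150.0400
CL = X̄̄ = 150.0400

150.040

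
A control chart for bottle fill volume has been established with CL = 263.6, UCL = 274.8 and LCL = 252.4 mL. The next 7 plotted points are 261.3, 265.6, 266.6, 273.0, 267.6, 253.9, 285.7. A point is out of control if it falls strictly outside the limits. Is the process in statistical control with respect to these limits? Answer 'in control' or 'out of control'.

Compare each point to [252.4, 274.8]: sample 7 = 285.7 > UCL.

out of control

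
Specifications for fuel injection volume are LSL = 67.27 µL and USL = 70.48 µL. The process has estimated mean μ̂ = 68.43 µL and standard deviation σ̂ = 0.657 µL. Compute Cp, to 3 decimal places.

Cp = (USL − LSL) / (6σ̂) = (70.48 − 67.27) / (6 × 0.657) = 3.2100 / 3.9420 = 0.8143

0.814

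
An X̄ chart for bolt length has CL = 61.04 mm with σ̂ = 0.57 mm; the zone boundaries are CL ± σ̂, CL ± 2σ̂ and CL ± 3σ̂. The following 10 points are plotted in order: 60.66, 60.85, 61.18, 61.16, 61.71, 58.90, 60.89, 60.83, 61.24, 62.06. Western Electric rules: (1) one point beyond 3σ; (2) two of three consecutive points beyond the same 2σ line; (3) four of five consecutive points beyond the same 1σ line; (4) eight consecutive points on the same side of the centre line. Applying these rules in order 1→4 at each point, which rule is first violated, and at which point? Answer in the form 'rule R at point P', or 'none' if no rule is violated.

Zone of each point (C = within 1σ̂, B = 1σ̂–2σ̂, A = 2σ̂–3σ̂, * = beyond 3σ̂; sign = side of CL): 1:-C, 2:-C, 3:+C, 4:+C, 5:+B, 6:-*, 7:-C, 8:-C, 9:+C, 10:+B
Rule 1 (one point beyond the 3σ limits) is satisfied at point 6.

rule 1 at point 6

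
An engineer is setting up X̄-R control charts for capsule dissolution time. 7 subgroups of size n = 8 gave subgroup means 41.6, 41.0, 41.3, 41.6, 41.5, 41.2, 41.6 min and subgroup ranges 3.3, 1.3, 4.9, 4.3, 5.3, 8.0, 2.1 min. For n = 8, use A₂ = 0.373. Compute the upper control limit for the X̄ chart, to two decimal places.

X̄̄ = (41.6 + 41.0 + 41.3 + 41.6 + 41.5 + 41.2 + 41.6) / 7 = 289.8000 / 7 = 41.4000
R̄ = (3.3 + 1.3 + 4.9 + 4.3 + 5.3 + 8.0 + 2.1) / 7 = 29.2000 / 7 = 4.1714
UCL = X̄̄ + A₂·R̄ = 41.4000 + 0.373 × 4.1714 = 42.9559

42.96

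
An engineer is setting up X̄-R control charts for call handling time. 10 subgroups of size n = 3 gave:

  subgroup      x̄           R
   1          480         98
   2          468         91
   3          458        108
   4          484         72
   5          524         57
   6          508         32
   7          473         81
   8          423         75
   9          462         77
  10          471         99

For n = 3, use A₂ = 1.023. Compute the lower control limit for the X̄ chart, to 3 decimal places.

X̄̄ = (480 + 468 + 458 + 484 + 524 + 508 + 473 + 423 + 462 + 471) / 10 = 4751.0000 / 10 = 475.1000
R̄ = (98 + 91 + 108 + 72 + 57 + 32 + 81 + 75 + 77 + 99) / 10 = 790.0000 / 10 = 79.0000
LCL = X̄̄ − A₂·R̄ = 475.1000 − 1.023 × 79.0000 = 394.2830

394.283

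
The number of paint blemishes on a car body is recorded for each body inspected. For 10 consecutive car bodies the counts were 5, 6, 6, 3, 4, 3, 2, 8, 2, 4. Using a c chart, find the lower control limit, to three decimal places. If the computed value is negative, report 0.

0.000

c̄ = (5 + 6 + 6 + 3 + 4 + 3 + 2 + 8 + 2 + 4) / 10 = 43 / 10 = 4.3000
LCL = c̄ − 3√c̄ = 4.3000 − 3 × 2.0736 = -1.9209 → 0 (cannot be negative)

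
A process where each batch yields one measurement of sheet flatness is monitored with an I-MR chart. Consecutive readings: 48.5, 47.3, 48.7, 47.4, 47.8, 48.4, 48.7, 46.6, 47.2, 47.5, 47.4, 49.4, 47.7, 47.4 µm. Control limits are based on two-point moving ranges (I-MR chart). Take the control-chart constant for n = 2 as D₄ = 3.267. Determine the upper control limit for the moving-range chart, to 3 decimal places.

Moving ranges: 1.2, 1.4, 1.3, 0.4, 0.6, 0.3, 2.1, 0.6, 0.3, 0.1, 2.0, 1.7, 0.3; M̄R̄ = 12.3000 / 13 = 0.9462
UCL_MR = D₄·M̄R̄ = 3.267 × 0.9462 = 3.0911

3.091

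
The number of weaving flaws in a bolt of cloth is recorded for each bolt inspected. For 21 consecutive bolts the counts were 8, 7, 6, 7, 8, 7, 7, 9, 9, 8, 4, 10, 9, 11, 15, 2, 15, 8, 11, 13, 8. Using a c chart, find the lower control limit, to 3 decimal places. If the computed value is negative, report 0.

0.000

c̄ = (8 + 7 + 6 + 7 + 8 + 7 + 7 + 9 + 9 + 8 + 4 + 10 + 9 + 11 + 15 + 2 + 15 + 8 + 11 + 13 + 8) / 21 = 182 / 21 = 8.6667
LCL = c̄ − 3√c̄ = 8.6667 − 3 × 2.9439 = -0.1651 → 0 (cannot be negative)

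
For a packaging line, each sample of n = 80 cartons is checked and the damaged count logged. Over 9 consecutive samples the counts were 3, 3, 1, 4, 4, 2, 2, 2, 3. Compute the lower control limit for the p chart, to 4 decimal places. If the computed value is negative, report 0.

p̄ = Σdᵢ / (k·n) = 24 / (9 × 80) = 0.03333
LCL = p̄ − 3·√(p̄(1−p̄)/n) = 0.03333 − 3 × 0.02007 = -0.02687 → 0 (negative, so LCL = 0)

0.0000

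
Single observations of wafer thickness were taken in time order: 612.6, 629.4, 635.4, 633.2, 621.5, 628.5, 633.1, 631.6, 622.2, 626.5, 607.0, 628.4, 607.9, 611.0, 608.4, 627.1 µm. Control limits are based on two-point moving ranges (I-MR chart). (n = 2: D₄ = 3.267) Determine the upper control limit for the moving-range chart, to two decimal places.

Moving ranges: 16.8, 6.0, 2.2, 11.7, 7.0, 4.6, 1.5, 9.4, 4.3, 19.5, 21.4, 20.5, 3.1, 2.6, 18.7; M̄R̄ = 149.3000 / 15 = 9.9533
UCL_MR = D₄·M̄R̄ = 3.267 × 9.9533 = 32.5175

32.52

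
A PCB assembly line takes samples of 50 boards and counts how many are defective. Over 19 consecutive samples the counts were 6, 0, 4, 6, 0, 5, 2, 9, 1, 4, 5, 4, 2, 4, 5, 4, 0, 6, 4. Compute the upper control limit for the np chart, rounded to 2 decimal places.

p̄ = Σdᵢ / (k·n) = 71 / (19 × 50) = 0.07474
UCL = np̄ + 3·√(np̄(1−p̄)) = 3.7368 + 3 × √(3.7368×0.92526) = 3.7368 + 3 × 1.8595 = 9.3152

9.32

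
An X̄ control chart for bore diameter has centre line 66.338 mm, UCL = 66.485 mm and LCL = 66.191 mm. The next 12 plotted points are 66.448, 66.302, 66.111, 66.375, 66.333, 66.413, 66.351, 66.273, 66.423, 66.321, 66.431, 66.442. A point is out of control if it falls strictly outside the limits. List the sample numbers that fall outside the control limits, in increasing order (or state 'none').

3

Compare each point to [66.191, 66.485]: sample 3 = 66.111 < LCL.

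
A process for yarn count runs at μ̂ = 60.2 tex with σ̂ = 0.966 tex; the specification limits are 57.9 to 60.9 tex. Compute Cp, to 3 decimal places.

Cp = (USL − LSL) / (6σ̂) = (60.9 − 57.9) / (6 × 0.966) = 3.0000 / 5.7960 = 0.5176

0.518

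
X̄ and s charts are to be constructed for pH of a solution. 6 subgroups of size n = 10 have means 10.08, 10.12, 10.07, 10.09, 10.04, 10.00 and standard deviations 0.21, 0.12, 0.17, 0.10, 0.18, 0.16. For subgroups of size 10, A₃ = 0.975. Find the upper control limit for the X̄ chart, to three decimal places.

X̄̄ = (10.08 + 10.12 + 10.07 + 10.09 + 10.04 + 10.00) / 6 = 10.0667
s̄ = (0.21 + 0.12 + 0.17 + 0.10 + 0.18 + 0.16) / 6 = 0.1567
UCL = X̄̄ + A₃·s̄ = 10.0667 + 0.975 × 0.1567 = 10.2194

10.219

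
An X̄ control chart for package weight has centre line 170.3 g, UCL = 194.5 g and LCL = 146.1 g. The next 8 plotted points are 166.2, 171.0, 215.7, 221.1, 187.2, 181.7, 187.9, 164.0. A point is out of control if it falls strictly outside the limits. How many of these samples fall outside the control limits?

2

Compare each point to [146.1, 194.5]: sample 3 = 215.7 > UCL; sample 4 = 221.1 > UCL.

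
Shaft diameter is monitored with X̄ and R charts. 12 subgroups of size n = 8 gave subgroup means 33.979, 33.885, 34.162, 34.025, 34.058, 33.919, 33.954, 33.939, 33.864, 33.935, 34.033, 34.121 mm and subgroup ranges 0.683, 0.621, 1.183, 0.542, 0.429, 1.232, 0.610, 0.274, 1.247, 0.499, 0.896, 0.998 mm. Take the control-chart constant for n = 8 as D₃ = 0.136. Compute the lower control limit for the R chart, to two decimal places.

R̄ = (0.683 + 0.621 + 1.183 + 0.542 + 0.429 + 1.232 + 0.610 + 0.274 + 1.247 + 0.499 + 0.896 + 0.998) / 12 = 9.2140 / 12 = 0.7678
LCL_R = D₃·R̄ = 0.136 × 0.7678 = 0.1044

0.10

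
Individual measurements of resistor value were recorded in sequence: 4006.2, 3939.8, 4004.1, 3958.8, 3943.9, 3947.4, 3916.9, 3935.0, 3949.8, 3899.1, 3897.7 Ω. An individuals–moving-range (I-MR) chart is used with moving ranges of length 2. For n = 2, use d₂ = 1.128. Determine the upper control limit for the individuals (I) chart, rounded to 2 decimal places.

X̄ = (4006.2 + 3939.8 + 4004.1 + 3958.8 + 3943.9 + 3947.4 + 3916.9 + 3935.0 + 3949.8 + 3899.1 + 3897.7) / 11 = 3945.3364
Moving ranges: 66.4, 64.3, 45.3, 14.9, 3.5, 30.5, 18.1, 14.8, 50.7, 1.4; M̄R̄ = 309.9000 / 10 = 30.9900
UCL = X̄ + 3·M̄R̄/d₂ = 3945.3364 + 3 × 30.9900 / 1.128 = 4027.7566

4027.76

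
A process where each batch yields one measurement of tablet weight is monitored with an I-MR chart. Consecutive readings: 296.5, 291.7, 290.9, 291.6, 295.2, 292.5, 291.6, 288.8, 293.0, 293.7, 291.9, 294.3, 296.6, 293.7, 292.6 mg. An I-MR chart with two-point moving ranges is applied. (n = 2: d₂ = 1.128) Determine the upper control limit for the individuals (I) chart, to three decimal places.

X̄ = (296.5 + 291.7 + 290.9 + 291.6 + 295.2 + 292.5 + 291.6 + 288.8 + 293.0 + 293.7 + 291.9 + 294.3 + 296.6 + 293.7 + 292.6) / 15 = 292.9733
Moving ranges: 4.8, 0.8, 0.7, 3.6, 2.7, 0.9, 2.8, 4.2, 0.7, 1.8, 2.4, 2.3, 2.9, 1.1; M̄R̄ = 31.7000 / 14 = 2.2643
UCL = X̄ + 3·M̄R̄/d₂ = 292.9733 + 3 × 2.2643 / 1.128 = 298.9954

298.995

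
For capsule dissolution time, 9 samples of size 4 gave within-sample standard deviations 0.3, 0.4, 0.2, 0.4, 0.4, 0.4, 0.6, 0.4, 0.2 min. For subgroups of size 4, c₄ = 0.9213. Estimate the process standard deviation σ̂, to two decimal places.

0.40

s̄ = (0.3 + 0.4 + 0.2 + 0.4 + 0.4 + 0.4 + 0.6 + 0.4 + 0.2) / 9 = 0.3667
σ̂ = s̄ / c₄ = 0.3667 / 0.9213 = 0.3980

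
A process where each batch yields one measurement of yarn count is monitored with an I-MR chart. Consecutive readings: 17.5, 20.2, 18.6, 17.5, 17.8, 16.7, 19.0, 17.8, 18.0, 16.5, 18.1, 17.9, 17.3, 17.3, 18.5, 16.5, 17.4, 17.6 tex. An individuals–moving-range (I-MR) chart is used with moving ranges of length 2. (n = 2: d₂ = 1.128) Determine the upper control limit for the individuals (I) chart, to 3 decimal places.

20.714

X̄ = (17.5 + 20.2 + 18.6 + 17.5 + 17.8 + 16.7 + 19.0 + 17.8 + 18.0 + 16.5 + 18.1 + 17.9 + 17.3 + 17.3 + 18.5 + 16.5 + 17.4 + 17.6) / 18 = 17.7889
Moving ranges: 2.7, 1.6, 1.1, 0.3, 1.1, 2.3, 1.2, 0.2, 1.5, 1.6, 0.2, 0.6, 0.0, 1.2, 2.0, 0.9, 0.2; M̄R̄ = 18.7000 / 17 = 1.1000
UCL = X̄ + 3·M̄R̄/d₂ = 17.7889 + 3 × 1.1000 / 1.128 = 20.7144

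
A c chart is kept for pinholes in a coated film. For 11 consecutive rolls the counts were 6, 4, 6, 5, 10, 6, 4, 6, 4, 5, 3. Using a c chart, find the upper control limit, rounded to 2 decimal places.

c̄ = (6 + 4 + 6 + 5 + 10 + 6 + 4 + 6 + 4 + 5 + 3) / 11 = 59 / 11 = 5.3636
UCL = c̄ + 3√c̄ = 5.3636 + 3 × √5.3636 = 5.3636 + 3 × 2.3160 = 12.3115

12.31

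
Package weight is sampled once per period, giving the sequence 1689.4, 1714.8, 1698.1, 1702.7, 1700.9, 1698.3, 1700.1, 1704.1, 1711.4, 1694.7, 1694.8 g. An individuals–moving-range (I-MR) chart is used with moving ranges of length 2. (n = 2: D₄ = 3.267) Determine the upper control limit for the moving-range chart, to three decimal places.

26.463

Moving ranges: 25.4, 16.7, 4.6, 1.8, 2.6, 1.8, 4.0, 7.3, 16.7, 0.1; M̄R̄ = 81.0000 / 10 = 8.1000
UCL_MR = D₄·M̄R̄ = 3.267 × 8.1000 = 26.4627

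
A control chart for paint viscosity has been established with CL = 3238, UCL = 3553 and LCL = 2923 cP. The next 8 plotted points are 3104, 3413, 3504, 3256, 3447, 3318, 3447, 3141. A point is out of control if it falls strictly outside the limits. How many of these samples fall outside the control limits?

0

All 8 points lie within [2923, 3553].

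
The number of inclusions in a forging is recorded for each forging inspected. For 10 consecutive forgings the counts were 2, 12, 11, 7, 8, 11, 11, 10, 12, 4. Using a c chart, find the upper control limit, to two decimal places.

c̄ = (2 + 12 + 11 + 7 + 8 + 11 + 11 + 10 + 12 + 4) / 10 = 88 / 10 = 8.8000
UCL = c̄ + 3√c̄ = 8.8000 + 3 × √8.8000 = 8.8000 + 3 × 2.9665 = 17.6994

17.70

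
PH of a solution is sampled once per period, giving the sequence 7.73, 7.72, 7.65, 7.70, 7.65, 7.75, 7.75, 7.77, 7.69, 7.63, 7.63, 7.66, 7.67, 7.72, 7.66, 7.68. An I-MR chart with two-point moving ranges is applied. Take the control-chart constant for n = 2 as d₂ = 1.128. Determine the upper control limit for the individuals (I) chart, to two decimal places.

X̄ = (7.73 + 7.72 + 7.65 + 7.70 + 7.65 + 7.75 + 7.75 + 7.77 + 7.69 + 7.63 + 7.63 + 7.66 + 7.67 + 7.72 + 7.66 + 7.68) / 16 = 7.6913
Moving ranges: 0.01, 0.07, 0.05, 0.05, 0.10, 0.00, 0.02, 0.08, 0.06, 0.00, 0.03, 0.01, 0.05, 0.06, 0.02; M̄R̄ = 0.6100 / 15 = 0.0407
UCL = X̄ + 3·M̄R̄/d₂ = 7.6913 + 3 × 0.0407 / 1.128 = 7.7994

7.80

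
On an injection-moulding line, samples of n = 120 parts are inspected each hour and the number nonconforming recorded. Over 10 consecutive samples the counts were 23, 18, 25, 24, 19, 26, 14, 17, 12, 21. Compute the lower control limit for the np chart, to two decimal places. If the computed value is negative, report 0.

7.68

p̄ = Σdᵢ / (k·n) = 199 / (10 × 120) = 0.16583
LCL = np̄ − 3·√(np̄(1−p̄)) = 19.9000 − 3 × 4.0743 = 7.6771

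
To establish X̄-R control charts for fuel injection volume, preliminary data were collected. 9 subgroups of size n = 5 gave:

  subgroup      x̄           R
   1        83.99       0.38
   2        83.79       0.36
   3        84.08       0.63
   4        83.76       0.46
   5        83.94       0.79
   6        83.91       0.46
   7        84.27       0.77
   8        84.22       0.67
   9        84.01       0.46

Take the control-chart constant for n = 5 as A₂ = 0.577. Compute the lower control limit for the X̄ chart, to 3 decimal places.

X̄̄ = (83.99 + 83.79 + 84.08 + 83.76 + 83.94 + 83.91 + 84.27 + 84.22 + 84.01) / 9 = 755.9700 / 9 = 83.9967
R̄ = (0.38 + 0.36 + 0.63 + 0.46 + 0.79 + 0.46 + 0.77 + 0.67 + 0.46) / 9 = 4.9800 / 9 = 0.5533
LCL = X̄̄ − A₂·R̄ = 83.9967 − 0.577 × 0.5533 = 83.6774

83.677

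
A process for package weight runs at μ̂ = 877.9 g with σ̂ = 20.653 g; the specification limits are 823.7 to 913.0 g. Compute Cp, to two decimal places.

0.72

Cp = (USL − LSL) / (6σ̂) = (913.0 − 823.7) / (6 × 20.653) = 89.3000 / 123.9180 = 0.7206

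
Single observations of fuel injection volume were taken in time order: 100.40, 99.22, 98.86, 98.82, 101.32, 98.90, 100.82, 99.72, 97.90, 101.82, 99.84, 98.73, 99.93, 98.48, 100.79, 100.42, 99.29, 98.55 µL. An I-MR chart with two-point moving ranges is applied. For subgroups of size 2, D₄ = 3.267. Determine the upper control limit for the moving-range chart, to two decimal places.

4.91

Moving ranges: 1.18, 0.36, 0.04, 2.50, 2.42, 1.92, 1.10, 1.82, 3.92, 1.98, 1.11, 1.20, 1.45, 2.31, 0.37, 1.13, 0.74; M̄R̄ = 25.5500 / 17 = 1.5029
UCL_MR = D₄·M̄R̄ = 3.267 × 1.5029 = 4.9101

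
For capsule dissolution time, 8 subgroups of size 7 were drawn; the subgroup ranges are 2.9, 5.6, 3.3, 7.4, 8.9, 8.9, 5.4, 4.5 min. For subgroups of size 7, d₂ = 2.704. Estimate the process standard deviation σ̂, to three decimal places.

R̄ = (2.9 + 5.6 + 3.3 + 7.4 + 8.9 + 8.9 + 5.4 + 4.5) / 8 = 5.8625
σ̂ = R̄ / d₂ = 5.8625 / 2.704 = 2.1681

2.168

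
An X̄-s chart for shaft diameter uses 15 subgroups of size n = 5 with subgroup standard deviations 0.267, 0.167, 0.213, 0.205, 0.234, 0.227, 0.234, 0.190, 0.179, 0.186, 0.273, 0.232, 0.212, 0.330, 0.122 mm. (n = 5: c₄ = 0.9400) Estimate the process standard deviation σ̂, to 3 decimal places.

s̄ = (0.267 + 0.167 + 0.213 + 0.205 + 0.234 + 0.227 + 0.234 + 0.190 + 0.179 + 0.186 + 0.273 + 0.232 + 0.212 + 0.330 + 0.122) / 15 = 0.2181
σ̂ = s̄ / c₄ = 0.2181 / 0.9400 = 0.2320

0.232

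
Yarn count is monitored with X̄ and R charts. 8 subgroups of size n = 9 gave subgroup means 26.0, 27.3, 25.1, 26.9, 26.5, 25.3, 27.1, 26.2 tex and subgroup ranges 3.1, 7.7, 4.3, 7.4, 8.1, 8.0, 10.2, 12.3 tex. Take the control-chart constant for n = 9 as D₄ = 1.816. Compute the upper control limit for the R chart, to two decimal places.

R̄ = (3.1 + 7.7 + 4.3 + 7.4 + 8.1 + 8.0 + 10.2 + 12.3) / 8 = 61.1000 / 8 = 7.6375
UCL_R = D₄·R̄ = 1.816 × 7.6375 = 13.8697

13.87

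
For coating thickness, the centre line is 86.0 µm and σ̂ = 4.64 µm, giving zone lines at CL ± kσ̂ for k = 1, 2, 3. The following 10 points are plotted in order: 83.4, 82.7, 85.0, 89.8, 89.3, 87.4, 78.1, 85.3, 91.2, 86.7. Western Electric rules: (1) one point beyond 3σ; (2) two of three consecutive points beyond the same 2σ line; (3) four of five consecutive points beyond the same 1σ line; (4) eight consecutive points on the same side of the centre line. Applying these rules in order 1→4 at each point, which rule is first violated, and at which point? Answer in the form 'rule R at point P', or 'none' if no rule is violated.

Zone of each point (C = within 1σ̂, B = 1σ̂–2σ̂, A = 2σ̂–3σ̂, * = beyond 3σ̂; sign = side of CL): 1:-C, 2:-C, 3:-C, 4:+C, 5:+C, 6:+C, 7:-B, 8:-C, 9:+B, 10:+C
No rule fires across all 10 points.

none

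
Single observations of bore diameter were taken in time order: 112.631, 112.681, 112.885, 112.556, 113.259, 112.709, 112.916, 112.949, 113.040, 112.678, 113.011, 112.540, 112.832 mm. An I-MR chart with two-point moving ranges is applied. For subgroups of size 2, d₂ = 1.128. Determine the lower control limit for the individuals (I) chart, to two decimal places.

112.02

X̄ = (112.631 + 112.681 + 112.885 + 112.556 + 113.259 + 112.709 + 112.916 + 112.949 + 113.040 + 112.678 + 113.011 + 112.540 + 112.832) / 13 = 112.8221
Moving ranges: 0.050, 0.204, 0.329, 0.703, 0.550, 0.207, 0.033, 0.091, 0.362, 0.333, 0.471, 0.292; M̄R̄ = 3.6250 / 12 = 0.3021
LCL = X̄ − 3·M̄R̄/d₂ = 112.8221 − 3 × 0.3021 / 1.128 = 112.0187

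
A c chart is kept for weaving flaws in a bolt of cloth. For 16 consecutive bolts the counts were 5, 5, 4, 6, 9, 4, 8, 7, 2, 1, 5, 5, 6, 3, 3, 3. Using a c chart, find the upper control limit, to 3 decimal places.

c̄ = (5 + 5 + 4 + 6 + 9 + 4 + 8 + 7 + 2 + 1 + 5 + 5 + 6 + 3 + 3 + 3) / 16 = 76 / 16 = 4.7500
UCL = c̄ + 3√c̄ = 4.7500 + 3 × √4.7500 = 4.7500 + 3 × 2.1794 = 11.2883

11.288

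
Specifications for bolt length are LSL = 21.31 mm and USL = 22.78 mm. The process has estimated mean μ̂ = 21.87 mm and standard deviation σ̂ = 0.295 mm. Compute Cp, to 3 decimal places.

0.831

Cp = (USL − LSL) / (6σ̂) = (22.78 − 21.31) / (6 × 0.295) = 1.4700 / 1.7700 = 0.8305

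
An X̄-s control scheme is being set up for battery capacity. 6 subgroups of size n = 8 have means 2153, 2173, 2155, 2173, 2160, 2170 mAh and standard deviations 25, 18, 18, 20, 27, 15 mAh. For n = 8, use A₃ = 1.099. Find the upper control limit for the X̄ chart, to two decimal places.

X̄̄ = (2153 + 2173 + 2155 + 2173 + 2160 + 2170) / 6 = 2164.0000
s̄ = (25 + 18 + 18 + 20 + 27 + 15) / 6 = 20.5000
UCL = X̄̄ + A₃·s̄ = 2164.0000 + 1.099 × 20.5000 = 2186.5295

2186.53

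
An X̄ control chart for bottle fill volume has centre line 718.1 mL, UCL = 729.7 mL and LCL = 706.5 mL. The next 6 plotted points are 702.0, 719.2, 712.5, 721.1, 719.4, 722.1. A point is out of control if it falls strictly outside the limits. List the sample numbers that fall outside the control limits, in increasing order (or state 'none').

Compare each point to [706.5, 729.7]: sample 1 = 702.0 < LCL.

1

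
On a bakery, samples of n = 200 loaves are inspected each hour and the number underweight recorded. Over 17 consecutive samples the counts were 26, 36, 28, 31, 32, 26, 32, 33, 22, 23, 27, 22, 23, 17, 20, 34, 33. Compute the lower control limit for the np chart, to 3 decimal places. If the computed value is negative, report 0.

p̄ = Σdᵢ / (k·n) = 465 / (17 × 200) = 0.13676
LCL = np̄ − 3·√(np̄(1−p̄)) = 27.3529 − 3 × 4.8592 = 12.7753

12.775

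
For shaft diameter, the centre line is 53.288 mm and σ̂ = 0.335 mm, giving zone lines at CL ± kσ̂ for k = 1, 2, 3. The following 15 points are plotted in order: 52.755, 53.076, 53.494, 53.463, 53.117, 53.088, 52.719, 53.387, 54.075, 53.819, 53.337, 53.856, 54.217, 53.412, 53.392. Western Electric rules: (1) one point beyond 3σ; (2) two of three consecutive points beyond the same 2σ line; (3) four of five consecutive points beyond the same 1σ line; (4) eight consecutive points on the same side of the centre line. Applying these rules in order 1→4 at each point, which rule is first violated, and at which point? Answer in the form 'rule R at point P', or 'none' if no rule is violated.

Zone of each point (C = within 1σ̂, B = 1σ̂–2σ̂, A = 2σ̂–3σ̂, * = beyond 3σ̂; sign = side of CL): 1:-B, 2:-C, 3:+C, 4:+C, 5:-C, 6:-C, 7:-B, 8:+C, 9:+A, 10:+B, 11:+C, 12:+B, 13:+A, 14:+C, 15:+C
Rule 3 (four of five consecutive points beyond the same 1σ limit) is satisfied at point 13.

rule 3 at point 13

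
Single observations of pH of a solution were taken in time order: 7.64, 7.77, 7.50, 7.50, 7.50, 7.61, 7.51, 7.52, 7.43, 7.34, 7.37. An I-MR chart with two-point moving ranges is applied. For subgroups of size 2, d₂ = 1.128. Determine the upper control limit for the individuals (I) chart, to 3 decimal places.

7.738

X̄ = (7.64 + 7.77 + 7.50 + 7.50 + 7.50 + 7.61 + 7.51 + 7.52 + 7.43 + 7.34 + 7.37) / 11 = 7.5173
Moving ranges: 0.13, 0.27, 0.00, 0.00, 0.11, 0.10, 0.01, 0.09, 0.09, 0.03; M̄R̄ = 0.8300 / 10 = 0.0830
UCL = X̄ + 3·M̄R̄/d₂ = 7.5173 + 3 × 0.0830 / 1.128 = 7.7380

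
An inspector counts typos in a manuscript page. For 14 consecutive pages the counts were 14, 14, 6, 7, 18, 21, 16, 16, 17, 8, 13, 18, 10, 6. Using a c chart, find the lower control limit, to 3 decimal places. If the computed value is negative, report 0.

2.267

c̄ = (14 + 14 + 6 + 7 + 18 + 21 + 16 + 16 + 17 + 8 + 13 + 18 + 10 + 6) / 14 = 184 / 14 = 13.1429
LCL = c̄ − 3√c̄ = 13.1429 − 3 × 3.6253 = 2.2669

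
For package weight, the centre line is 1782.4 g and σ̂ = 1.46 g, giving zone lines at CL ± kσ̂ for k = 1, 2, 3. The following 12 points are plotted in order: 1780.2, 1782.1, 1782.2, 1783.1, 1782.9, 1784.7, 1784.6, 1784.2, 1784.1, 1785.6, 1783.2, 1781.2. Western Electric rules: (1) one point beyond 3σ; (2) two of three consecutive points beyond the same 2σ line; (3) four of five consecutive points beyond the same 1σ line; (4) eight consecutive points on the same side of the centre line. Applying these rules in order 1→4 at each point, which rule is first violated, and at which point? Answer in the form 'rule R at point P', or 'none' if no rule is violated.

rule 3 at point 9

Zone of each point (C = within 1σ̂, B = 1σ̂–2σ̂, A = 2σ̂–3σ̂, * = beyond 3σ̂; sign = side of CL): 1:-B, 2:-C, 3:-C, 4:+C, 5:+C, 6:+B, 7:+B, 8:+B, 9:+B, 10:+A, 11:+C, 12:-C
Rule 3 (four of five consecutive points beyond the same 1σ limit) is satisfied at point 9.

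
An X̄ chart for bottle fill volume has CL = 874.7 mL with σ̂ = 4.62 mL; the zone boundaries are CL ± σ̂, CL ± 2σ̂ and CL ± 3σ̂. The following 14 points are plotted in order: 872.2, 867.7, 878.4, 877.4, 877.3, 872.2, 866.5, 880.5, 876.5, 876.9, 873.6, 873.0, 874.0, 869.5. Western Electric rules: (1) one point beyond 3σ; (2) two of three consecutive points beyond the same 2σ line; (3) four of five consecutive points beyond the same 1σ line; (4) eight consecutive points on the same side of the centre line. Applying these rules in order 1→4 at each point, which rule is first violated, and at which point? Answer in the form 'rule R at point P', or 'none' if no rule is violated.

Zone of each point (C = within 1σ̂, B = 1σ̂–2σ̂, A = 2σ̂–3σ̂, * = beyond 3σ̂; sign = side of CL): 1:-C, 2:-B, 3:+C, 4:+C, 5:+C, 6:-C, 7:-B, 8:+B, 9:+C, 10:+C, 11:-C, 12:-C, 13:-C, 14:-B
No rule fires across all 14 points.

none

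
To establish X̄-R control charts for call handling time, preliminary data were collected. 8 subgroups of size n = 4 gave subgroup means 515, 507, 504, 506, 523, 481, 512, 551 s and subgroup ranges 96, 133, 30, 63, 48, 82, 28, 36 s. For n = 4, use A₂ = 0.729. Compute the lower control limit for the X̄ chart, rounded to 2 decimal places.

X̄̄ = (515 + 507 + 504 + 506 + 523 + 481 + 512 + 551) / 8 = 4099.0000 / 8 = 512.3750
R̄ = (96 + 133 + 30 + 63 + 48 + 82 + 28 + 36) / 8 = 516.0000 / 8 = 64.5000
LCL = X̄̄ − A₂·R̄ = 512.3750 − 0.729 × 64.5000 = 465.3545

465.35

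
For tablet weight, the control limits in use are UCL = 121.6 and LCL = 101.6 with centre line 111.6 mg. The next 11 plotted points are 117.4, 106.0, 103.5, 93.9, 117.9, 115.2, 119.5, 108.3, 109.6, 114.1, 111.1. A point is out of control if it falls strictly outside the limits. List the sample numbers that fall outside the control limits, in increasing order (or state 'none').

Compare each point to [101.6, 121.6]: sample 4 = 93.9 < LCL.

4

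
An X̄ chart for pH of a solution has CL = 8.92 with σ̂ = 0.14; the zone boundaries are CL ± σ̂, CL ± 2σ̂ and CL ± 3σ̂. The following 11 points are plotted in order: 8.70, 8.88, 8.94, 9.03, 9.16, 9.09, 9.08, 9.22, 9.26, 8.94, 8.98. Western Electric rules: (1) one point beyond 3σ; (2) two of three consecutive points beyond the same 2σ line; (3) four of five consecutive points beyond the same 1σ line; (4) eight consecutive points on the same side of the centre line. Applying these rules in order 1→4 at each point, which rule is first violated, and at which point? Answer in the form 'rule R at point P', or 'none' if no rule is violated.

Zone of each point (C = within 1σ̂, B = 1σ̂–2σ̂, A = 2σ̂–3σ̂, * = beyond 3σ̂; sign = side of CL): 1:-B, 2:-C, 3:+C, 4:+C, 5:+B, 6:+B, 7:+B, 8:+A, 9:+A, 10:+C, 11:+C
Rule 3 (four of five consecutive points beyond the same 1σ limit) is satisfied at point 8.

rule 3 at point 8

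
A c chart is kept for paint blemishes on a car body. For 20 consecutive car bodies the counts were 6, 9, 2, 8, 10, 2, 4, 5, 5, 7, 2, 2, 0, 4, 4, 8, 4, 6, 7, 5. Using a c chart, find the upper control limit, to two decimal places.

11.71

c̄ = (6 + 9 + 2 + 8 + 10 + 2 + 4 + 5 + 5 + 7 + 2 + 2 + 0 + 4 + 4 + 8 + 4 + 6 + 7 + 5) / 20 = 100 / 20 = 5.0000
UCL = c̄ + 3√c̄ = 5.0000 + 3 × √5.0000 = 5.0000 + 3 × 2.2361 = 11.7082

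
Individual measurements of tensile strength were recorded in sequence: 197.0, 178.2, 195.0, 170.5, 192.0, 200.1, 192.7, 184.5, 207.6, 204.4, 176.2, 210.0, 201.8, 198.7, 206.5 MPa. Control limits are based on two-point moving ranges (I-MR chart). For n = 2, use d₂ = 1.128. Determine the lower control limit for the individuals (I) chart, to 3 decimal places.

X̄ = (197.0 + 178.2 + 195.0 + 170.5 + 192.0 + 200.1 + 192.7 + 184.5 + 207.6 + 204.4 + 176.2 + 210.0 + 201.8 + 198.7 + 206.5) / 15 = 194.3467
Moving ranges: 18.8, 16.8, 24.5, 21.5, 8.1, 7.4, 8.2, 23.1, 3.2, 28.2, 33.8, 8.2, 3.1, 7.8; M̄R̄ = 212.7000 / 14 = 15.1929
LCL = X̄ − 3·M̄R̄/d₂ = 194.3467 − 3 × 15.1929 / 1.128 = 153.9401

153.940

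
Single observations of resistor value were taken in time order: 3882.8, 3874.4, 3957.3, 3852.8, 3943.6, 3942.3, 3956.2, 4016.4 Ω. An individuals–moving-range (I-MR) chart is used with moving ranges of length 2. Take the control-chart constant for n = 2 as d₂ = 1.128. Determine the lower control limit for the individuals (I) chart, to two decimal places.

3790.69

X̄ = (3882.8 + 3874.4 + 3957.3 + 3852.8 + 3943.6 + 3942.3 + 3956.2 + 4016.4) / 8 = 3928.2250
Moving ranges: 8.4, 82.9, 104.5, 90.8, 1.3, 13.9, 60.2; M̄R̄ = 362.0000 / 7 = 51.7143
LCL = X̄ − 3·M̄R̄/d₂ = 3928.2250 − 3 × 51.7143 / 1.128 = 3790.6870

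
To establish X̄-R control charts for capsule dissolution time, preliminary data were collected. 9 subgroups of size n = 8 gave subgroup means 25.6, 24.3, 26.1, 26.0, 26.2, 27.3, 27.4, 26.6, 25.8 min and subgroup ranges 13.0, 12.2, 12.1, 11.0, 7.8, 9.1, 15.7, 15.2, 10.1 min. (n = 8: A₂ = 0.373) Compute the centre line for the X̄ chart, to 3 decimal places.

26.144

X̄̄ = (25.6 + 24.3 + 26.1 + 26.0 + 26.2 + 27.3 + 27.4 + 26.6 + 25.8) / 9 = 235.3000 / 9 = 26.1444
CL = X̄̄ = 26.1444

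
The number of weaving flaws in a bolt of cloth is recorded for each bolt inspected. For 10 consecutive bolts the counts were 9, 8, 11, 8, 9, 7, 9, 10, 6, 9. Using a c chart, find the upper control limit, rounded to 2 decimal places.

17.40

c̄ = (9 + 8 + 11 + 8 + 9 + 7 + 9 + 10 + 6 + 9) / 10 = 86 / 10 = 8.6000
UCL = c̄ + 3√c̄ = 8.6000 + 3 × √8.6000 = 8.6000 + 3 × 2.9326 = 17.3977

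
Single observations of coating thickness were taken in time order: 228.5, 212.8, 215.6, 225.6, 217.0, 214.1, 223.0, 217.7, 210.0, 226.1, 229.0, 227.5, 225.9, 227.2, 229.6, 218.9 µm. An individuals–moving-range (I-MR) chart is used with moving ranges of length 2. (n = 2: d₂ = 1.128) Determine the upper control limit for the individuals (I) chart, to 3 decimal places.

X̄ = (228.5 + 212.8 + 215.6 + 225.6 + 217.0 + 214.1 + 223.0 + 217.7 + 210.0 + 226.1 + 229.0 + 227.5 + 225.9 + 227.2 + 229.6 + 218.9) / 16 = 221.7812
Moving ranges: 15.7, 2.8, 10.0, 8.6, 2.9, 8.9, 5.3, 7.7, 16.1, 2.9, 1.5, 1.6, 1.3, 2.4, 10.7; M̄R̄ = 98.4000 / 15 = 6.5600
UCL = X̄ + 3·M̄R̄/d₂ = 221.7812 + 3 × 6.5600 / 1.128 = 239.2281

239.228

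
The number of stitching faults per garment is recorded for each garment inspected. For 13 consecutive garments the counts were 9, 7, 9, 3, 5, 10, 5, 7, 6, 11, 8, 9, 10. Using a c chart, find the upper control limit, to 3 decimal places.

c̄ = (9 + 7 + 9 + 3 + 5 + 10 + 5 + 7 + 6 + 11 + 8 + 9 + 10) / 13 = 99 / 13 = 7.6154
UCL = c̄ + 3√c̄ = 7.6154 + 3 × √7.6154 = 7.6154 + 3 × 2.7596 = 15.8942

15.894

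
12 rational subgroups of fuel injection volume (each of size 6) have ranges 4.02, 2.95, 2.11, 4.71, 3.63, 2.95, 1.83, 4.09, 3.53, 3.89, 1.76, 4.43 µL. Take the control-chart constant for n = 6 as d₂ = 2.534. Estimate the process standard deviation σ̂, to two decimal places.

R̄ = (4.02 + 2.95 + 2.11 + 4.71 + 3.63 + 2.95 + 1.83 + 4.09 + 3.53 + 3.89 + 1.76 + 4.43) / 12 = 3.3250
σ̂ = R̄ / d₂ = 3.3250 / 2.534 = 1.3122

1.31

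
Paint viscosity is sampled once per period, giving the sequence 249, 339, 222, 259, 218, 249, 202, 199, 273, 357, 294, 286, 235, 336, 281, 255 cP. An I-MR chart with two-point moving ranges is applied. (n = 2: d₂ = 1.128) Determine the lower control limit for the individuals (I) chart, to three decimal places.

X̄ = (249 + 339 + 222 + 259 + 218 + 249 + 202 + 199 + 273 + 357 + 294 + 286 + 235 + 336 + 281 + 255) / 16 = 265.8750
Moving ranges: 90, 117, 37, 41, 31, 47, 3, 74, 84, 63, 8, 51, 101, 55, 26; M̄R̄ = 828.0000 / 15 = 55.2000
LCL = X̄ − 3·M̄R̄/d₂ = 265.8750 − 3 × 55.2000 / 1.128 = 119.0665

119.066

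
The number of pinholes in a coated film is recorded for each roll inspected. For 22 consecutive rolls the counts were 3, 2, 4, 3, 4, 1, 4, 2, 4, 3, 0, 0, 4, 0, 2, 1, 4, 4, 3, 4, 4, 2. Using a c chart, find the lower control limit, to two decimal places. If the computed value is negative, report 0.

c̄ = (3 + 2 + 4 + 3 + 4 + 1 + 4 + 2 + 4 + 3 + 0 + 0 + 4 + 0 + 2 + 1 + 4 + 4 + 3 + 4 + 4 + 2) / 22 = 58 / 22 = 2.6364
LCL = c̄ − 3√c̄ = 2.6364 − 3 × 1.6237 = -2.2347 → 0 (cannot be negative)

0.00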